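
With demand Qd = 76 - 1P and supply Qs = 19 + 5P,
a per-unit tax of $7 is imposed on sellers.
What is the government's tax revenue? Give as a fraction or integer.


With tax on sellers, new supply: Qs' = 19 + 5(P - 7)
= 5P - 16
New equilibrium quantity:
Q_new = 182/3
Tax revenue = tax * Q_new = 7 * 182/3 = 1274/3

1274/3


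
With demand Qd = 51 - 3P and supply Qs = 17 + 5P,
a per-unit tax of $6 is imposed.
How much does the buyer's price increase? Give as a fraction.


With a per-unit tax, the buyer's price increase depends on relative slopes.
Supply slope: d = 5, Demand slope: b = 3
Buyer's price increase = d * tax / (b + d)
= 5 * 6 / (3 + 5)
= 30 / 8 = 15/4

15/4


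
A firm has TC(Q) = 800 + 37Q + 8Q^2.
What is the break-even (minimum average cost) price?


AC(Q) = 800/Q + 37 + 8Q
To minimize: dAC/dQ = -800/Q^2 + 8 = 0
Q^2 = 800/8 = 100
Q* = 10
Min AC = 800/10 + 37 + 8*10
Min AC = 80 + 37 + 80 = 197

197


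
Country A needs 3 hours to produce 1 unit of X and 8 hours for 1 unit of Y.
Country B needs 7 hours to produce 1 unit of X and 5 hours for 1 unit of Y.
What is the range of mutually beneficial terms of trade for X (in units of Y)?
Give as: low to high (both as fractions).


Opportunity cost of X for Country A = hours_X / hours_Y = 3/8 = 3/8 units of Y
Opportunity cost of X for Country B = hours_X / hours_Y = 7/5 = 7/5 units of Y
Terms of trade must be between the two opportunity costs.
Range: 3/8 to 7/5

3/8 to 7/5


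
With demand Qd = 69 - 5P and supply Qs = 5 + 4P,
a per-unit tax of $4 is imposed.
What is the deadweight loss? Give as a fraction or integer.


Pre-tax equilibrium quantity: Q* = 301/9
Post-tax equilibrium quantity: Q_tax = 221/9
Reduction in quantity: Q* - Q_tax = 80/9
DWL = (1/2) * tax * (Q* - Q_tax)
DWL = (1/2) * 4 * 80/9 = 160/9

160/9


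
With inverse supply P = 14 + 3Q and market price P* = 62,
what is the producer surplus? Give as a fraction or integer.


Minimum supply price (at Q=0): P_min = 14
Quantity supplied at P* = 62:
Q* = (62 - 14)/3 = 16
PS = (1/2) * Q* * (P* - P_min)
PS = (1/2) * 16 * (62 - 14)
PS = (1/2) * 16 * 48 = 384

384


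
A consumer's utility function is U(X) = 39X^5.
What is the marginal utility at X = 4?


MU = dU/dX = 39*5*X^(5-1)
MU = 195*X^4
At X = 4:
MU = 195 * 4^4
MU = 195 * 256 = 49920

49920


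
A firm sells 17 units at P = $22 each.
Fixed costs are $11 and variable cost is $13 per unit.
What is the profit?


Total Revenue = P * Q = 22 * 17 = $374
Total Cost = FC + VC*Q = 11 + 13*17 = $232
Profit = TR - TC = 374 - 232 = $142

$142


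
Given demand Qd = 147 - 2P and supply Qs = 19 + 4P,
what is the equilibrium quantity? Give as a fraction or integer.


First find equilibrium price:
147 - 2P = 19 + 4P
P* = 128/6 = 64/3
Then substitute into demand:
Q* = 147 - 2 * 64/3 = 313/3

313/3


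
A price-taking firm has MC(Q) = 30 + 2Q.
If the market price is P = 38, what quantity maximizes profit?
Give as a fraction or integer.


In perfect competition, profit is maximized where P = MC.
38 = 30 + 2Q
8 = 2Q
Q* = 8/2 = 4

4


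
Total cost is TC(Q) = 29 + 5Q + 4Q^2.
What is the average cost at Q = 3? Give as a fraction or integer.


TC(3) = 29 + 5*3 + 4*3^2
TC(3) = 29 + 15 + 36 = 80
AC = TC/Q = 80/3 = 80/3

80/3


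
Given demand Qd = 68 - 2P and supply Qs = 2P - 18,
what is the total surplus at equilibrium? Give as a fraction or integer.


Find equilibrium: 68 - 2P = 2P - 18
68 + 18 = 4P
P* = 86/4 = 43/2
Q* = 2*43/2 - 18 = 25
Inverse demand: P = 34 - Q/2, so P_max = 34
Inverse supply: P = 9 + Q/2, so P_min = 9
CS = (1/2) * 25 * (34 - 43/2) = 625/4
PS = (1/2) * 25 * (43/2 - 9) = 625/4
TS = CS + PS = 625/4 + 625/4 = 625/2

625/2


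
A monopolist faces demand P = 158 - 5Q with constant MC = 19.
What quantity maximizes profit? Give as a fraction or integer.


TR = P*Q = (158 - 5Q)Q = 158Q - 5Q^2
MR = dTR/dQ = 158 - 10Q
Set MR = MC:
158 - 10Q = 19
139 = 10Q
Q* = 139/10 = 139/10

139/10


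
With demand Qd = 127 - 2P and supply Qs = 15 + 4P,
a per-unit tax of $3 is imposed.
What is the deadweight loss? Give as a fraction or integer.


Pre-tax equilibrium quantity: Q* = 269/3
Post-tax equilibrium quantity: Q_tax = 257/3
Reduction in quantity: Q* - Q_tax = 4
DWL = (1/2) * tax * (Q* - Q_tax)
DWL = (1/2) * 3 * 4 = 6

6


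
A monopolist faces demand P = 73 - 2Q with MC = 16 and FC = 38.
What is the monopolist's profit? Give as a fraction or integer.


MR = MC: 73 - 4Q = 16
Q* = 57/4
P* = 73 - 2*57/4 = 89/2
Profit = (P* - MC)*Q* - FC
= (89/2 - 16)*57/4 - 38
= 57/2*57/4 - 38
= 3249/8 - 38 = 2945/8

2945/8


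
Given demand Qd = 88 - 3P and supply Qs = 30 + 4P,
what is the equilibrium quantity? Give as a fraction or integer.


First find equilibrium price:
88 - 3P = 30 + 4P
P* = 58/7 = 58/7
Then substitute into demand:
Q* = 88 - 3 * 58/7 = 442/7

442/7


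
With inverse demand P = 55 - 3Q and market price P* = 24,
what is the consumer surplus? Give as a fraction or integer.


Maximum willingness to pay (at Q=0): P_max = 55
Quantity demanded at P* = 24:
Q* = (55 - 24)/3 = 31/3
CS = (1/2) * Q* * (P_max - P*)
CS = (1/2) * 31/3 * (55 - 24)
CS = (1/2) * 31/3 * 31 = 961/6

961/6


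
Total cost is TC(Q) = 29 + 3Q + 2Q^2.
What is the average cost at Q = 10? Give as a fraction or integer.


TC(10) = 29 + 3*10 + 2*10^2
TC(10) = 29 + 30 + 200 = 259
AC = TC/Q = 259/10 = 259/10

259/10


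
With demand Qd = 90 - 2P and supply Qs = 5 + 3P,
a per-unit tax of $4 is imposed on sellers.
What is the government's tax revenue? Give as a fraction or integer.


With tax on sellers, new supply: Qs' = 5 + 3(P - 4)
= 3P - 7
New equilibrium quantity:
Q_new = 256/5
Tax revenue = tax * Q_new = 4 * 256/5 = 1024/5

1024/5


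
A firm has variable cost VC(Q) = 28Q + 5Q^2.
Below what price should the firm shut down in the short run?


AVC(Q) = VC(Q)/Q = 28 + 5Q
AVC is increasing in Q, so minimum AVC is at Q -> 0+.
Min AVC = 28
The firm should shut down if P < 28.

28


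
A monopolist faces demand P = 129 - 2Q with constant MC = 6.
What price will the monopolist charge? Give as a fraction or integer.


MR = 129 - 4Q
Set MR = MC: 129 - 4Q = 6
Q* = 123/4
Substitute into demand:
P* = 129 - 2*123/4 = 135/2

135/2


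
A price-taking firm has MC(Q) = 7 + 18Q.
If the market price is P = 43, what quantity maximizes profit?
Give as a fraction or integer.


In perfect competition, profit is maximized where P = MC.
43 = 7 + 18Q
36 = 18Q
Q* = 36/18 = 2

2


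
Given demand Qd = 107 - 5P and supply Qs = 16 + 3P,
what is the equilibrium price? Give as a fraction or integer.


At equilibrium, Qd = Qs.
107 - 5P = 16 + 3P
107 - 16 = 5P + 3P
91 = 8P
P* = 91/8 = 91/8

91/8


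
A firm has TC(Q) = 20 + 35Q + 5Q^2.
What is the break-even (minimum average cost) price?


AC(Q) = 20/Q + 35 + 5Q
To minimize: dAC/dQ = -20/Q^2 + 5 = 0
Q^2 = 20/5 = 4
Q* = 2
Min AC = 20/2 + 35 + 5*2
Min AC = 10 + 35 + 10 = 55

55


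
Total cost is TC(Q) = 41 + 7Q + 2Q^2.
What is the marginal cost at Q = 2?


MC = dTC/dQ = 7 + 2*2*Q
At Q = 2:
MC = 7 + 4*2
MC = 7 + 8 = 15

15


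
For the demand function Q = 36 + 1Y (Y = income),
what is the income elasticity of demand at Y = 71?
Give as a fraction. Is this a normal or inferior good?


dQ/dY = 1
At Y = 71: Q = 36 + 1*71 = 107
Ey = (dQ/dY)(Y/Q) = 1 * 71 / 107 = 71/107
Since Ey > 0, this is a normal good.

71/107 (normal good)


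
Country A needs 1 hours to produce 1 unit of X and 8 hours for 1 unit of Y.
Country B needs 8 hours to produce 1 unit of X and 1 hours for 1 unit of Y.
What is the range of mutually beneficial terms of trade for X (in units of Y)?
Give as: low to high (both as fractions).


Opportunity cost of X for Country A = hours_X / hours_Y = 1/8 = 1/8 units of Y
Opportunity cost of X for Country B = hours_X / hours_Y = 8/1 = 8 units of Y
Terms of trade must be between the two opportunity costs.
Range: 1/8 to 8

1/8 to 8


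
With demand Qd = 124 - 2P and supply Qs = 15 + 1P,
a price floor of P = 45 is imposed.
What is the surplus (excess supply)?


At P = 45:
Qd = 124 - 2*45 = 34
Qs = 15 + 1*45 = 60
Surplus = Qs - Qd = 60 - 34 = 26

26


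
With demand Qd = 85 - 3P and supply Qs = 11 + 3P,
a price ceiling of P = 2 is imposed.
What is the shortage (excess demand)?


At P = 2:
Qd = 85 - 3*2 = 79
Qs = 11 + 3*2 = 17
Shortage = Qd - Qs = 79 - 17 = 62

62


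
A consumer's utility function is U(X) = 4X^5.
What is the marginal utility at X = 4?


MU = dU/dX = 4*5*X^(5-1)
MU = 20*X^4
At X = 4:
MU = 20 * 4^4
MU = 20 * 256 = 5120

5120


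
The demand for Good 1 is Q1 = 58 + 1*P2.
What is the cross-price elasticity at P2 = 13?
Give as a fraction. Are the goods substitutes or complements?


dQ1/dP2 = 1
At P2 = 13: Q1 = 58 + 1*13 = 71
Exy = (dQ1/dP2)(P2/Q1) = 1 * 13 / 71 = 13/71
Since Exy > 0, the goods are substitutes.

13/71 (substitutes)


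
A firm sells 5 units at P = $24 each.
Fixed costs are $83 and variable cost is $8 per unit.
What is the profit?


Total Revenue = P * Q = 24 * 5 = $120
Total Cost = FC + VC*Q = 83 + 8*5 = $123
Profit = TR - TC = 120 - 123 = $-3

$-3


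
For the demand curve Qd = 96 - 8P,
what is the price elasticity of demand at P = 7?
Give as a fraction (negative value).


dQ/dP = -8
At P = 7: Q = 96 - 8*7 = 40
E = (dQ/dP)(P/Q) = (-8)(7/40) = -7/5

-7/5


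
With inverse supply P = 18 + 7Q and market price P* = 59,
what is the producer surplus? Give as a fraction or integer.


Minimum supply price (at Q=0): P_min = 18
Quantity supplied at P* = 59:
Q* = (59 - 18)/7 = 41/7
PS = (1/2) * Q* * (P* - P_min)
PS = (1/2) * 41/7 * (59 - 18)
PS = (1/2) * 41/7 * 41 = 1681/14

1681/14


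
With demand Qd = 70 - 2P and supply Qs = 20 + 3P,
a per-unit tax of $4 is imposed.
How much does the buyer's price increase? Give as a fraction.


With a per-unit tax, the buyer's price increase depends on relative slopes.
Supply slope: d = 3, Demand slope: b = 2
Buyer's price increase = d * tax / (b + d)
= 3 * 4 / (2 + 3)
= 12 / 5 = 12/5

12/5


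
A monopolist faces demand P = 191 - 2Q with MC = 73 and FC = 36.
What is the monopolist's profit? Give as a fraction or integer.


MR = MC: 191 - 4Q = 73
Q* = 59/2
P* = 191 - 2*59/2 = 132
Profit = (P* - MC)*Q* - FC
= (132 - 73)*59/2 - 36
= 59*59/2 - 36
= 3481/2 - 36 = 3409/2

3409/2


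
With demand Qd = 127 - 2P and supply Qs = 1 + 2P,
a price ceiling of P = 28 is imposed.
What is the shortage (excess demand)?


At P = 28:
Qd = 127 - 2*28 = 71
Qs = 1 + 2*28 = 57
Shortage = Qd - Qs = 71 - 57 = 14

14


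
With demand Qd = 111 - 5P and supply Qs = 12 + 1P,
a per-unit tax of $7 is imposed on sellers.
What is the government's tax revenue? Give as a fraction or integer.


With tax on sellers, new supply: Qs' = 12 + 1(P - 7)
= 5 + 1P
New equilibrium quantity:
Q_new = 68/3
Tax revenue = tax * Q_new = 7 * 68/3 = 476/3

476/3


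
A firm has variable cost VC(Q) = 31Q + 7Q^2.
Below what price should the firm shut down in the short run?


AVC(Q) = VC(Q)/Q = 31 + 7Q
AVC is increasing in Q, so minimum AVC is at Q -> 0+.
Min AVC = 31
The firm should shut down if P < 31.

31


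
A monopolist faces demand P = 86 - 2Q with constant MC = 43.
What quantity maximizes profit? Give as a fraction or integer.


TR = P*Q = (86 - 2Q)Q = 86Q - 2Q^2
MR = dTR/dQ = 86 - 4Q
Set MR = MC:
86 - 4Q = 43
43 = 4Q
Q* = 43/4 = 43/4

43/4


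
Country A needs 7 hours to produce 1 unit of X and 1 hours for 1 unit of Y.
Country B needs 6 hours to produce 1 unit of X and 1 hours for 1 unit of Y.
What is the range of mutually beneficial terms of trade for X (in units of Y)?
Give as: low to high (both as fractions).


Opportunity cost of X for Country A = hours_X / hours_Y = 7/1 = 7 units of Y
Opportunity cost of X for Country B = hours_X / hours_Y = 6/1 = 6 units of Y
Terms of trade must be between the two opportunity costs.
Range: 6 to 7

6 to 7


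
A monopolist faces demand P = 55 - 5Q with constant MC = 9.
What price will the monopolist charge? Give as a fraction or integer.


MR = 55 - 10Q
Set MR = MC: 55 - 10Q = 9
Q* = 23/5
Substitute into demand:
P* = 55 - 5*23/5 = 32

32


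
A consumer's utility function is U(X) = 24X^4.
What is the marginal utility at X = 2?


MU = dU/dX = 24*4*X^(4-1)
MU = 96*X^3
At X = 2:
MU = 96 * 2^3
MU = 96 * 8 = 768

768


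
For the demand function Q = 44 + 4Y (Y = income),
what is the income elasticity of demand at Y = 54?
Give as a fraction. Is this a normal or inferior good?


dQ/dY = 4
At Y = 54: Q = 44 + 4*54 = 260
Ey = (dQ/dY)(Y/Q) = 4 * 54 / 260 = 54/65
Since Ey > 0, this is a normal good.

54/65 (normal good)


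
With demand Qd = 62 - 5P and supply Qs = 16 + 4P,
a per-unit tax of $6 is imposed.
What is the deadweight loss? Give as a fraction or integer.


Pre-tax equilibrium quantity: Q* = 328/9
Post-tax equilibrium quantity: Q_tax = 208/9
Reduction in quantity: Q* - Q_tax = 40/3
DWL = (1/2) * tax * (Q* - Q_tax)
DWL = (1/2) * 6 * 40/3 = 40

40


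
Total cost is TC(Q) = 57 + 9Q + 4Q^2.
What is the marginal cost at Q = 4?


MC = dTC/dQ = 9 + 2*4*Q
At Q = 4:
MC = 9 + 8*4
MC = 9 + 32 = 41

41


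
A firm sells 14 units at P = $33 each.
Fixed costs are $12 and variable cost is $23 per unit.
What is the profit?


Total Revenue = P * Q = 33 * 14 = $462
Total Cost = FC + VC*Q = 12 + 23*14 = $334
Profit = TR - TC = 462 - 334 = $128

$128


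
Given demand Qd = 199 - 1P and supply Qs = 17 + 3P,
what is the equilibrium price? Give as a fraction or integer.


At equilibrium, Qd = Qs.
199 - 1P = 17 + 3P
199 - 17 = 1P + 3P
182 = 4P
P* = 182/4 = 91/2

91/2


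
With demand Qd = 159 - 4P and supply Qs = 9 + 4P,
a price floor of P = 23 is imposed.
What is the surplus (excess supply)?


At P = 23:
Qd = 159 - 4*23 = 67
Qs = 9 + 4*23 = 101
Surplus = Qs - Qd = 101 - 67 = 34

34


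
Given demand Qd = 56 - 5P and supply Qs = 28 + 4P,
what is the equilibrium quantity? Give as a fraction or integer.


First find equilibrium price:
56 - 5P = 28 + 4P
P* = 28/9 = 28/9
Then substitute into demand:
Q* = 56 - 5 * 28/9 = 364/9

364/9


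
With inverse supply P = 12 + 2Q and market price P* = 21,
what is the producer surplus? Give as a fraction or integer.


Minimum supply price (at Q=0): P_min = 12
Quantity supplied at P* = 21:
Q* = (21 - 12)/2 = 9/2
PS = (1/2) * Q* * (P* - P_min)
PS = (1/2) * 9/2 * (21 - 12)
PS = (1/2) * 9/2 * 9 = 81/4

81/4


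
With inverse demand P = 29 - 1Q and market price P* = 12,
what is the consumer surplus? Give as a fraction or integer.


Maximum willingness to pay (at Q=0): P_max = 29
Quantity demanded at P* = 12:
Q* = (29 - 12)/1 = 17
CS = (1/2) * Q* * (P_max - P*)
CS = (1/2) * 17 * (29 - 12)
CS = (1/2) * 17 * 17 = 289/2

289/2


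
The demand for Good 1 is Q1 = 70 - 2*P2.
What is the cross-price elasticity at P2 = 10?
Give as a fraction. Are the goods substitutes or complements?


dQ1/dP2 = -2
At P2 = 10: Q1 = 70 - 2*10 = 50
Exy = (dQ1/dP2)(P2/Q1) = -2 * 10 / 50 = -2/5
Since Exy < 0, the goods are complements.

-2/5 (complements)


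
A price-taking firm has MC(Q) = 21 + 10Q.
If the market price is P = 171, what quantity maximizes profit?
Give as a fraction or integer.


In perfect competition, profit is maximized where P = MC.
171 = 21 + 10Q
150 = 10Q
Q* = 150/10 = 15

15


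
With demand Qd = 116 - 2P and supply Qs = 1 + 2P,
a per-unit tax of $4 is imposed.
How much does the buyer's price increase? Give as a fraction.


With a per-unit tax, the buyer's price increase depends on relative slopes.
Supply slope: d = 2, Demand slope: b = 2
Buyer's price increase = d * tax / (b + d)
= 2 * 4 / (2 + 2)
= 8 / 4 = 2

2


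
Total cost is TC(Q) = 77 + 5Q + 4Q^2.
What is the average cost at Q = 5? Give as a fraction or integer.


TC(5) = 77 + 5*5 + 4*5^2
TC(5) = 77 + 25 + 100 = 202
AC = TC/Q = 202/5 = 202/5

202/5


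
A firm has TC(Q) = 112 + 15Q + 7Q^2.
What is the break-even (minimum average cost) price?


AC(Q) = 112/Q + 15 + 7Q
To minimize: dAC/dQ = -112/Q^2 + 7 = 0
Q^2 = 112/7 = 16
Q* = 4
Min AC = 112/4 + 15 + 7*4
Min AC = 28 + 15 + 28 = 71

71


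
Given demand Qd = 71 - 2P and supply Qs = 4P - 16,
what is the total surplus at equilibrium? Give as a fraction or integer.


Find equilibrium: 71 - 2P = 4P - 16
71 + 16 = 6P
P* = 87/6 = 29/2
Q* = 4*29/2 - 16 = 42
Inverse demand: P = 71/2 - Q/2, so P_max = 71/2
Inverse supply: P = 4 + Q/4, so P_min = 4
CS = (1/2) * 42 * (71/2 - 29/2) = 441
PS = (1/2) * 42 * (29/2 - 4) = 441/2
TS = CS + PS = 441 + 441/2 = 1323/2

1323/2


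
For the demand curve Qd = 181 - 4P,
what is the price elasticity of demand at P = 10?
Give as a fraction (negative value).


dQ/dP = -4
At P = 10: Q = 181 - 4*10 = 141
E = (dQ/dP)(P/Q) = (-4)(10/141) = -40/141

-40/141


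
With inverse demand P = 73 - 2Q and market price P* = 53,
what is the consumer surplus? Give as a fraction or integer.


Maximum willingness to pay (at Q=0): P_max = 73
Quantity demanded at P* = 53:
Q* = (73 - 53)/2 = 10
CS = (1/2) * Q* * (P_max - P*)
CS = (1/2) * 10 * (73 - 53)
CS = (1/2) * 10 * 20 = 100

100


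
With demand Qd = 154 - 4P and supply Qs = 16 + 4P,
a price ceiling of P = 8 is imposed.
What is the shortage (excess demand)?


At P = 8:
Qd = 154 - 4*8 = 122
Qs = 16 + 4*8 = 48
Shortage = Qd - Qs = 122 - 48 = 74

74


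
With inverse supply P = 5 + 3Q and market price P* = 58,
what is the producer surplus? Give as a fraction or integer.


Minimum supply price (at Q=0): P_min = 5
Quantity supplied at P* = 58:
Q* = (58 - 5)/3 = 53/3
PS = (1/2) * Q* * (P* - P_min)
PS = (1/2) * 53/3 * (58 - 5)
PS = (1/2) * 53/3 * 53 = 2809/6

2809/6


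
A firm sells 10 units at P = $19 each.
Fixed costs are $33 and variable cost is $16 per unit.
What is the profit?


Total Revenue = P * Q = 19 * 10 = $190
Total Cost = FC + VC*Q = 33 + 16*10 = $193
Profit = TR - TC = 190 - 193 = $-3

$-3


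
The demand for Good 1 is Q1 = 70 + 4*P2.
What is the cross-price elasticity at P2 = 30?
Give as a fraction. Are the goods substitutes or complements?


dQ1/dP2 = 4
At P2 = 30: Q1 = 70 + 4*30 = 190
Exy = (dQ1/dP2)(P2/Q1) = 4 * 30 / 190 = 12/19
Since Exy > 0, the goods are substitutes.

12/19 (substitutes)


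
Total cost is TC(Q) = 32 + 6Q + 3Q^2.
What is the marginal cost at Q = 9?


MC = dTC/dQ = 6 + 2*3*Q
At Q = 9:
MC = 6 + 6*9
MC = 6 + 54 = 60

60


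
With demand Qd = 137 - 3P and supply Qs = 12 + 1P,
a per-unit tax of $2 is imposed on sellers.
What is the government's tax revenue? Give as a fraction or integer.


With tax on sellers, new supply: Qs' = 12 + 1(P - 2)
= 10 + 1P
New equilibrium quantity:
Q_new = 167/4
Tax revenue = tax * Q_new = 2 * 167/4 = 167/2

167/2


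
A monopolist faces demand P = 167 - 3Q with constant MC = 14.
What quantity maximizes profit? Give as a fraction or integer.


TR = P*Q = (167 - 3Q)Q = 167Q - 3Q^2
MR = dTR/dQ = 167 - 6Q
Set MR = MC:
167 - 6Q = 14
153 = 6Q
Q* = 153/6 = 51/2

51/2


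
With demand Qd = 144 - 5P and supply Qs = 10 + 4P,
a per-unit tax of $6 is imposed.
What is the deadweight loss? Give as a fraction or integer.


Pre-tax equilibrium quantity: Q* = 626/9
Post-tax equilibrium quantity: Q_tax = 506/9
Reduction in quantity: Q* - Q_tax = 40/3
DWL = (1/2) * tax * (Q* - Q_tax)
DWL = (1/2) * 6 * 40/3 = 40

40


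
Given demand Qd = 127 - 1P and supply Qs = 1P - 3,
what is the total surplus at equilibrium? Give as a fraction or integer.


Find equilibrium: 127 - 1P = 1P - 3
127 + 3 = 2P
P* = 130/2 = 65
Q* = 1*65 - 3 = 62
Inverse demand: P = 127 - Q/1, so P_max = 127
Inverse supply: P = 3 + Q/1, so P_min = 3
CS = (1/2) * 62 * (127 - 65) = 1922
PS = (1/2) * 62 * (65 - 3) = 1922
TS = CS + PS = 1922 + 1922 = 3844

3844


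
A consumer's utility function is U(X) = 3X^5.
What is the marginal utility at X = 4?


MU = dU/dX = 3*5*X^(5-1)
MU = 15*X^4
At X = 4:
MU = 15 * 4^4
MU = 15 * 256 = 3840

3840


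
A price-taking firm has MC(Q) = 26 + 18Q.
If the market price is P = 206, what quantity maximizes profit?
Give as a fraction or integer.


In perfect competition, profit is maximized where P = MC.
206 = 26 + 18Q
180 = 18Q
Q* = 180/18 = 10

10


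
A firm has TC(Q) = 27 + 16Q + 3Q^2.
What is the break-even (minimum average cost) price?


AC(Q) = 27/Q + 16 + 3Q
To minimize: dAC/dQ = -27/Q^2 + 3 = 0
Q^2 = 27/3 = 9
Q* = 3
Min AC = 27/3 + 16 + 3*3
Min AC = 9 + 16 + 9 = 34

34


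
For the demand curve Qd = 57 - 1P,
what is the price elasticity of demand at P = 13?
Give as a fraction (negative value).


dQ/dP = -1
At P = 13: Q = 57 - 1*13 = 44
E = (dQ/dP)(P/Q) = (-1)(13/44) = -13/44

-13/44


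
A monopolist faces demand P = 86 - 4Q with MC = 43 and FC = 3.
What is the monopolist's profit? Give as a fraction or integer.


MR = MC: 86 - 8Q = 43
Q* = 43/8
P* = 86 - 4*43/8 = 129/2
Profit = (P* - MC)*Q* - FC
= (129/2 - 43)*43/8 - 3
= 43/2*43/8 - 3
= 1849/16 - 3 = 1801/16

1801/16


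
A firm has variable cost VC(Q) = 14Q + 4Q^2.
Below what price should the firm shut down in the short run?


AVC(Q) = VC(Q)/Q = 14 + 4Q
AVC is increasing in Q, so minimum AVC is at Q -> 0+.
Min AVC = 14
The firm should shut down if P < 14.

14


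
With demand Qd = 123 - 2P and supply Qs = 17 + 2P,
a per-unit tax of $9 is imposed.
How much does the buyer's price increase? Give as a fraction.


With a per-unit tax, the buyer's price increase depends on relative slopes.
Supply slope: d = 2, Demand slope: b = 2
Buyer's price increase = d * tax / (b + d)
= 2 * 9 / (2 + 2)
= 18 / 4 = 9/2

9/2


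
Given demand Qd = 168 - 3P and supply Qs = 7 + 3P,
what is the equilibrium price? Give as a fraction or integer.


At equilibrium, Qd = Qs.
168 - 3P = 7 + 3P
168 - 7 = 3P + 3P
161 = 6P
P* = 161/6 = 161/6

161/6


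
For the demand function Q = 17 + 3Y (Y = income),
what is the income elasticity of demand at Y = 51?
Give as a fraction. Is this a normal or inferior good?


dQ/dY = 3
At Y = 51: Q = 17 + 3*51 = 170
Ey = (dQ/dY)(Y/Q) = 3 * 51 / 170 = 9/10
Since Ey > 0, this is a normal good.

9/10 (normal good)


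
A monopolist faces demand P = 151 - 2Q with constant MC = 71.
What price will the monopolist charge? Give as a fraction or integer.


MR = 151 - 4Q
Set MR = MC: 151 - 4Q = 71
Q* = 20
Substitute into demand:
P* = 151 - 2*20 = 111

111


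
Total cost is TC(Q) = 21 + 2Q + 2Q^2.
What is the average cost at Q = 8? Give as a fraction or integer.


TC(8) = 21 + 2*8 + 2*8^2
TC(8) = 21 + 16 + 128 = 165
AC = TC/Q = 165/8 = 165/8

165/8


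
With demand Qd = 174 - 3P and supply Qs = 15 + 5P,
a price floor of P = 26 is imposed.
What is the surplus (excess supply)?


At P = 26:
Qd = 174 - 3*26 = 96
Qs = 15 + 5*26 = 145
Surplus = Qs - Qd = 145 - 96 = 49

49


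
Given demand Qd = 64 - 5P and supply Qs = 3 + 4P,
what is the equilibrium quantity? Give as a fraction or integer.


First find equilibrium price:
64 - 5P = 3 + 4P
P* = 61/9 = 61/9
Then substitute into demand:
Q* = 64 - 5 * 61/9 = 271/9

271/9


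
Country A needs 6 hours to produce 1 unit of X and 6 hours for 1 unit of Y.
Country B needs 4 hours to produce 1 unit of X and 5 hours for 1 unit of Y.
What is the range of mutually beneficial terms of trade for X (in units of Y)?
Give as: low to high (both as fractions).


Opportunity cost of X for Country A = hours_X / hours_Y = 6/6 = 1 units of Y
Opportunity cost of X for Country B = hours_X / hours_Y = 4/5 = 4/5 units of Y
Terms of trade must be between the two opportunity costs.
Range: 4/5 to 1

4/5 to 1


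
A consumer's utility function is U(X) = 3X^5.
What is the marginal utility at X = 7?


MU = dU/dX = 3*5*X^(5-1)
MU = 15*X^4
At X = 7:
MU = 15 * 7^4
MU = 15 * 2401 = 36015

36015


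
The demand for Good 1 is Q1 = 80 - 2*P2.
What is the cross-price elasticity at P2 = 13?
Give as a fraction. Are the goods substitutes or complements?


dQ1/dP2 = -2
At P2 = 13: Q1 = 80 - 2*13 = 54
Exy = (dQ1/dP2)(P2/Q1) = -2 * 13 / 54 = -13/27
Since Exy < 0, the goods are complements.

-13/27 (complements)


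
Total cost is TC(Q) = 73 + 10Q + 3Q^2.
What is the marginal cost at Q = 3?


MC = dTC/dQ = 10 + 2*3*Q
At Q = 3:
MC = 10 + 6*3
MC = 10 + 18 = 28

28


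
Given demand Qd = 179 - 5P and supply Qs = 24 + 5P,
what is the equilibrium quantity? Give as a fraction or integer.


First find equilibrium price:
179 - 5P = 24 + 5P
P* = 155/10 = 31/2
Then substitute into demand:
Q* = 179 - 5 * 31/2 = 203/2

203/2


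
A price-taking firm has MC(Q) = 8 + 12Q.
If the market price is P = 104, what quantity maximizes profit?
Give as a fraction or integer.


In perfect competition, profit is maximized where P = MC.
104 = 8 + 12Q
96 = 12Q
Q* = 96/12 = 8

8


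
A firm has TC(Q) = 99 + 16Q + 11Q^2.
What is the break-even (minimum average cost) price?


AC(Q) = 99/Q + 16 + 11Q
To minimize: dAC/dQ = -99/Q^2 + 11 = 0
Q^2 = 99/11 = 9
Q* = 3
Min AC = 99/3 + 16 + 11*3
Min AC = 33 + 16 + 33 = 82

82


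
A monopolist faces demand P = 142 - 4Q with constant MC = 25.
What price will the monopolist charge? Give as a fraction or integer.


MR = 142 - 8Q
Set MR = MC: 142 - 8Q = 25
Q* = 117/8
Substitute into demand:
P* = 142 - 4*117/8 = 167/2

167/2


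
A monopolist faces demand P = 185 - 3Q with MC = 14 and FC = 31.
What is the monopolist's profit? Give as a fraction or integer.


MR = MC: 185 - 6Q = 14
Q* = 57/2
P* = 185 - 3*57/2 = 199/2
Profit = (P* - MC)*Q* - FC
= (199/2 - 14)*57/2 - 31
= 171/2*57/2 - 31
= 9747/4 - 31 = 9623/4

9623/4


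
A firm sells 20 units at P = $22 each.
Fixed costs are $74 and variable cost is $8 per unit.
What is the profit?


Total Revenue = P * Q = 22 * 20 = $440
Total Cost = FC + VC*Q = 74 + 8*20 = $234
Profit = TR - TC = 440 - 234 = $206

$206


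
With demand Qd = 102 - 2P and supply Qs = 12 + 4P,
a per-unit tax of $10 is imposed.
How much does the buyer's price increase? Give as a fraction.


With a per-unit tax, the buyer's price increase depends on relative slopes.
Supply slope: d = 4, Demand slope: b = 2
Buyer's price increase = d * tax / (b + d)
= 4 * 10 / (2 + 4)
= 40 / 6 = 20/3

20/3


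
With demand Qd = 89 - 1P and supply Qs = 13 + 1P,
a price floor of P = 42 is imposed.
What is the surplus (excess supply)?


At P = 42:
Qd = 89 - 1*42 = 47
Qs = 13 + 1*42 = 55
Surplus = Qs - Qd = 55 - 47 = 8

8


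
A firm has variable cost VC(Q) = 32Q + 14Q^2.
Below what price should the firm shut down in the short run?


AVC(Q) = VC(Q)/Q = 32 + 14Q
AVC is increasing in Q, so minimum AVC is at Q -> 0+.
Min AVC = 32
The firm should shut down if P < 32.

32


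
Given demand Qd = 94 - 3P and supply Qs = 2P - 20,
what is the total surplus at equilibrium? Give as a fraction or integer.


Find equilibrium: 94 - 3P = 2P - 20
94 + 20 = 5P
P* = 114/5 = 114/5
Q* = 2*114/5 - 20 = 128/5
Inverse demand: P = 94/3 - Q/3, so P_max = 94/3
Inverse supply: P = 10 + Q/2, so P_min = 10
CS = (1/2) * 128/5 * (94/3 - 114/5) = 8192/75
PS = (1/2) * 128/5 * (114/5 - 10) = 4096/25
TS = CS + PS = 8192/75 + 4096/25 = 4096/15

4096/15


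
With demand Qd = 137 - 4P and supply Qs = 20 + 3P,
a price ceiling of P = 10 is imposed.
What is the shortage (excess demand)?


At P = 10:
Qd = 137 - 4*10 = 97
Qs = 20 + 3*10 = 50
Shortage = Qd - Qs = 97 - 50 = 47

47


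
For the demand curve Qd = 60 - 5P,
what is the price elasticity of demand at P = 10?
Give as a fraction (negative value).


dQ/dP = -5
At P = 10: Q = 60 - 5*10 = 10
E = (dQ/dP)(P/Q) = (-5)(10/10) = -5

-5


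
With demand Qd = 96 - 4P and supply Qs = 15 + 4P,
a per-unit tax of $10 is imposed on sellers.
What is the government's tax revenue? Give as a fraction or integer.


With tax on sellers, new supply: Qs' = 15 + 4(P - 10)
= 4P - 25
New equilibrium quantity:
Q_new = 71/2
Tax revenue = tax * Q_new = 10 * 71/2 = 355

355


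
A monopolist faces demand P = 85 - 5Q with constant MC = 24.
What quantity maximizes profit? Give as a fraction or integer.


TR = P*Q = (85 - 5Q)Q = 85Q - 5Q^2
MR = dTR/dQ = 85 - 10Q
Set MR = MC:
85 - 10Q = 24
61 = 10Q
Q* = 61/10 = 61/10

61/10


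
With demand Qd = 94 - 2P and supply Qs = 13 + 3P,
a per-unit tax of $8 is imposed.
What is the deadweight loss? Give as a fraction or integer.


Pre-tax equilibrium quantity: Q* = 308/5
Post-tax equilibrium quantity: Q_tax = 52
Reduction in quantity: Q* - Q_tax = 48/5
DWL = (1/2) * tax * (Q* - Q_tax)
DWL = (1/2) * 8 * 48/5 = 192/5

192/5


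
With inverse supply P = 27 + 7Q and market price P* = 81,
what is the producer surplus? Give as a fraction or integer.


Minimum supply price (at Q=0): P_min = 27
Quantity supplied at P* = 81:
Q* = (81 - 27)/7 = 54/7
PS = (1/2) * Q* * (P* - P_min)
PS = (1/2) * 54/7 * (81 - 27)
PS = (1/2) * 54/7 * 54 = 1458/7

1458/7


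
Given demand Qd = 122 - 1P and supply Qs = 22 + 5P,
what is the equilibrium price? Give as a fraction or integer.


At equilibrium, Qd = Qs.
122 - 1P = 22 + 5P
122 - 22 = 1P + 5P
100 = 6P
P* = 100/6 = 50/3

50/3


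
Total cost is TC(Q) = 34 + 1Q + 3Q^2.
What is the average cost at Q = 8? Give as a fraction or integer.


TC(8) = 34 + 1*8 + 3*8^2
TC(8) = 34 + 8 + 192 = 234
AC = TC/Q = 234/8 = 117/4

117/4


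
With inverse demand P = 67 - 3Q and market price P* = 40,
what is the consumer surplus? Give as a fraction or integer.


Maximum willingness to pay (at Q=0): P_max = 67
Quantity demanded at P* = 40:
Q* = (67 - 40)/3 = 9
CS = (1/2) * Q* * (P_max - P*)
CS = (1/2) * 9 * (67 - 40)
CS = (1/2) * 9 * 27 = 243/2

243/2


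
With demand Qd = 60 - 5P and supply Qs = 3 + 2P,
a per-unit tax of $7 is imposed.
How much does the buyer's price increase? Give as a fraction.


With a per-unit tax, the buyer's price increase depends on relative slopes.
Supply slope: d = 2, Demand slope: b = 5
Buyer's price increase = d * tax / (b + d)
= 2 * 7 / (5 + 2)
= 14 / 7 = 2

2


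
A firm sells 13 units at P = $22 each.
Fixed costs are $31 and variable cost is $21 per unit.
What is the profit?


Total Revenue = P * Q = 22 * 13 = $286
Total Cost = FC + VC*Q = 31 + 21*13 = $304
Profit = TR - TC = 286 - 304 = $-18

$-18


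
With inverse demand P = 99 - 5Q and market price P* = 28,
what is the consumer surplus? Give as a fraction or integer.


Maximum willingness to pay (at Q=0): P_max = 99
Quantity demanded at P* = 28:
Q* = (99 - 28)/5 = 71/5
CS = (1/2) * Q* * (P_max - P*)
CS = (1/2) * 71/5 * (99 - 28)
CS = (1/2) * 71/5 * 71 = 5041/10

5041/10


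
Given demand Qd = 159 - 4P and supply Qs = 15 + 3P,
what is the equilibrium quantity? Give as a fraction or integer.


First find equilibrium price:
159 - 4P = 15 + 3P
P* = 144/7 = 144/7
Then substitute into demand:
Q* = 159 - 4 * 144/7 = 537/7

537/7


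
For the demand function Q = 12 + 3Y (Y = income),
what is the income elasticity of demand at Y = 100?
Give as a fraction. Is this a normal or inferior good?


dQ/dY = 3
At Y = 100: Q = 12 + 3*100 = 312
Ey = (dQ/dY)(Y/Q) = 3 * 100 / 312 = 25/26
Since Ey > 0, this is a normal good.

25/26 (normal good)


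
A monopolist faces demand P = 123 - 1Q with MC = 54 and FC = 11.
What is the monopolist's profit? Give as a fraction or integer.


MR = MC: 123 - 2Q = 54
Q* = 69/2
P* = 123 - 1*69/2 = 177/2
Profit = (P* - MC)*Q* - FC
= (177/2 - 54)*69/2 - 11
= 69/2*69/2 - 11
= 4761/4 - 11 = 4717/4

4717/4


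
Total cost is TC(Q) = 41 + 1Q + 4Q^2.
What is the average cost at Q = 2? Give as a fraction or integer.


TC(2) = 41 + 1*2 + 4*2^2
TC(2) = 41 + 2 + 16 = 59
AC = TC/Q = 59/2 = 59/2

59/2


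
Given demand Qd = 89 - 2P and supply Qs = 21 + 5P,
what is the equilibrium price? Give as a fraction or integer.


At equilibrium, Qd = Qs.
89 - 2P = 21 + 5P
89 - 21 = 2P + 5P
68 = 7P
P* = 68/7 = 68/7

68/7


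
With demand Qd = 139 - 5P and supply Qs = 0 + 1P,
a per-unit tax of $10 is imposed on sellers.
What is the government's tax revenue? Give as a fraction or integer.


With tax on sellers, new supply: Qs' = 0 + 1(P - 10)
= 1P - 10
New equilibrium quantity:
Q_new = 89/6
Tax revenue = tax * Q_new = 10 * 89/6 = 445/3

445/3


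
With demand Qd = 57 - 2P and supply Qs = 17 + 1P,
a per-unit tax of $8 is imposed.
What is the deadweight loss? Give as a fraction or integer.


Pre-tax equilibrium quantity: Q* = 91/3
Post-tax equilibrium quantity: Q_tax = 25
Reduction in quantity: Q* - Q_tax = 16/3
DWL = (1/2) * tax * (Q* - Q_tax)
DWL = (1/2) * 8 * 16/3 = 64/3

64/3


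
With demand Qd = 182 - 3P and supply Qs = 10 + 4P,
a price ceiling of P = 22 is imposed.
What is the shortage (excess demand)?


At P = 22:
Qd = 182 - 3*22 = 116
Qs = 10 + 4*22 = 98
Shortage = Qd - Qs = 116 - 98 = 18

18


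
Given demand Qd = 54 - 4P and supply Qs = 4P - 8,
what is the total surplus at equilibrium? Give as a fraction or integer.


Find equilibrium: 54 - 4P = 4P - 8
54 + 8 = 8P
P* = 62/8 = 31/4
Q* = 4*31/4 - 8 = 23
Inverse demand: P = 27/2 - Q/4, so P_max = 27/2
Inverse supply: P = 2 + Q/4, so P_min = 2
CS = (1/2) * 23 * (27/2 - 31/4) = 529/8
PS = (1/2) * 23 * (31/4 - 2) = 529/8
TS = CS + PS = 529/8 + 529/8 = 529/4

529/4


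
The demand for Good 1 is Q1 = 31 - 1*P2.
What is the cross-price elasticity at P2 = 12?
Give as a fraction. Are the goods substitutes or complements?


dQ1/dP2 = -1
At P2 = 12: Q1 = 31 - 1*12 = 19
Exy = (dQ1/dP2)(P2/Q1) = -1 * 12 / 19 = -12/19
Since Exy < 0, the goods are complements.

-12/19 (complements)


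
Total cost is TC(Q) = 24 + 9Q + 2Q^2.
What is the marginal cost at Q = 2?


MC = dTC/dQ = 9 + 2*2*Q
At Q = 2:
MC = 9 + 4*2
MC = 9 + 8 = 17

17


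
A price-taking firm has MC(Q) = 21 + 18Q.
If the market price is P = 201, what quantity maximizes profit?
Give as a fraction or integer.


In perfect competition, profit is maximized where P = MC.
201 = 21 + 18Q
180 = 18Q
Q* = 180/18 = 10

10


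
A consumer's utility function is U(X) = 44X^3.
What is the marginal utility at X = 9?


MU = dU/dX = 44*3*X^(3-1)
MU = 132*X^2
At X = 9:
MU = 132 * 9^2
MU = 132 * 81 = 10692

10692


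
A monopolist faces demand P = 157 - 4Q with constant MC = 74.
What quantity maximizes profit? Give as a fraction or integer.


TR = P*Q = (157 - 4Q)Q = 157Q - 4Q^2
MR = dTR/dQ = 157 - 8Q
Set MR = MC:
157 - 8Q = 74
83 = 8Q
Q* = 83/8 = 83/8

83/8


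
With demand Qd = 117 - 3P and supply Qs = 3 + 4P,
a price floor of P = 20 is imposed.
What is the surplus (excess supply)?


At P = 20:
Qd = 117 - 3*20 = 57
Qs = 3 + 4*20 = 83
Surplus = Qs - Qd = 83 - 57 = 26

26


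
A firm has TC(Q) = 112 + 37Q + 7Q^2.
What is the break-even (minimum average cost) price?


AC(Q) = 112/Q + 37 + 7Q
To minimize: dAC/dQ = -112/Q^2 + 7 = 0
Q^2 = 112/7 = 16
Q* = 4
Min AC = 112/4 + 37 + 7*4
Min AC = 28 + 37 + 28 = 93

93


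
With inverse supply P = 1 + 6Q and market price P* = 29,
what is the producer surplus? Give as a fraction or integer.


Minimum supply price (at Q=0): P_min = 1
Quantity supplied at P* = 29:
Q* = (29 - 1)/6 = 14/3
PS = (1/2) * Q* * (P* - P_min)
PS = (1/2) * 14/3 * (29 - 1)
PS = (1/2) * 14/3 * 28 = 196/3

196/3


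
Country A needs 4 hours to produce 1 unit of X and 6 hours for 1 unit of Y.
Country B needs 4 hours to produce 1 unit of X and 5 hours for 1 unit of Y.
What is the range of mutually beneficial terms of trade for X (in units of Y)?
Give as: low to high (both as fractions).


Opportunity cost of X for Country A = hours_X / hours_Y = 4/6 = 2/3 units of Y
Opportunity cost of X for Country B = hours_X / hours_Y = 4/5 = 4/5 units of Y
Terms of trade must be between the two opportunity costs.
Range: 2/3 to 4/5

2/3 to 4/5


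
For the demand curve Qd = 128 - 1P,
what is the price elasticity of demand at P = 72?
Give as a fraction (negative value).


dQ/dP = -1
At P = 72: Q = 128 - 1*72 = 56
E = (dQ/dP)(P/Q) = (-1)(72/56) = -9/7

-9/7


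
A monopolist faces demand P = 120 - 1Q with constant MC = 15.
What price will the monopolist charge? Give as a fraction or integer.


MR = 120 - 2Q
Set MR = MC: 120 - 2Q = 15
Q* = 105/2
Substitute into demand:
P* = 120 - 1*105/2 = 135/2

135/2


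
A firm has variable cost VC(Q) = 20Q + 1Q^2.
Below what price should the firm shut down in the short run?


AVC(Q) = VC(Q)/Q = 20 + 1Q
AVC is increasing in Q, so minimum AVC is at Q -> 0+.
Min AVC = 20
The firm should shut down if P < 20.

20


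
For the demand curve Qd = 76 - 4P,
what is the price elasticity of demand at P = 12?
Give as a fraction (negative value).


dQ/dP = -4
At P = 12: Q = 76 - 4*12 = 28
E = (dQ/dP)(P/Q) = (-4)(12/28) = -12/7

-12/7


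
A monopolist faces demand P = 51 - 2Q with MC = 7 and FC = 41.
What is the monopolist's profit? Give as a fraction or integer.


MR = MC: 51 - 4Q = 7
Q* = 11
P* = 51 - 2*11 = 29
Profit = (P* - MC)*Q* - FC
= (29 - 7)*11 - 41
= 22*11 - 41
= 242 - 41 = 201

201


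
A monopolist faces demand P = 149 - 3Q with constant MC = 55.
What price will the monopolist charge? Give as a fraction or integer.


MR = 149 - 6Q
Set MR = MC: 149 - 6Q = 55
Q* = 47/3
Substitute into demand:
P* = 149 - 3*47/3 = 102

102


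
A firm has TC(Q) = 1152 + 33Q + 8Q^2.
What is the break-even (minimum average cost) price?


AC(Q) = 1152/Q + 33 + 8Q
To minimize: dAC/dQ = -1152/Q^2 + 8 = 0
Q^2 = 1152/8 = 144
Q* = 12
Min AC = 1152/12 + 33 + 8*12
Min AC = 96 + 33 + 96 = 225

225


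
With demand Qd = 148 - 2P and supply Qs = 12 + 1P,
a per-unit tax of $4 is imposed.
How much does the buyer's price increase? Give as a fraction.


With a per-unit tax, the buyer's price increase depends on relative slopes.
Supply slope: d = 1, Demand slope: b = 2
Buyer's price increase = d * tax / (b + d)
= 1 * 4 / (2 + 1)
= 4 / 3 = 4/3

4/3


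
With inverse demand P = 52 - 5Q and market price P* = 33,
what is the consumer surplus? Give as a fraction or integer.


Maximum willingness to pay (at Q=0): P_max = 52
Quantity demanded at P* = 33:
Q* = (52 - 33)/5 = 19/5
CS = (1/2) * Q* * (P_max - P*)
CS = (1/2) * 19/5 * (52 - 33)
CS = (1/2) * 19/5 * 19 = 361/10

361/10


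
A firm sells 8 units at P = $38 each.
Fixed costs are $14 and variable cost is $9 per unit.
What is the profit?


Total Revenue = P * Q = 38 * 8 = $304
Total Cost = FC + VC*Q = 14 + 9*8 = $86
Profit = TR - TC = 304 - 86 = $218

$218


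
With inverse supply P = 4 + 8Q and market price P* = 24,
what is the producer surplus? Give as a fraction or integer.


Minimum supply price (at Q=0): P_min = 4
Quantity supplied at P* = 24:
Q* = (24 - 4)/8 = 5/2
PS = (1/2) * Q* * (P* - P_min)
PS = (1/2) * 5/2 * (24 - 4)
PS = (1/2) * 5/2 * 20 = 25

25


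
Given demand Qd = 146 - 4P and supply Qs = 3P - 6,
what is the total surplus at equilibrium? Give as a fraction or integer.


Find equilibrium: 146 - 4P = 3P - 6
146 + 6 = 7P
P* = 152/7 = 152/7
Q* = 3*152/7 - 6 = 414/7
Inverse demand: P = 73/2 - Q/4, so P_max = 73/2
Inverse supply: P = 2 + Q/3, so P_min = 2
CS = (1/2) * 414/7 * (73/2 - 152/7) = 42849/98
PS = (1/2) * 414/7 * (152/7 - 2) = 28566/49
TS = CS + PS = 42849/98 + 28566/49 = 14283/14

14283/14


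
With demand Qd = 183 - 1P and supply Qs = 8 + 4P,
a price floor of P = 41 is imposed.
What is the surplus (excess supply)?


At P = 41:
Qd = 183 - 1*41 = 142
Qs = 8 + 4*41 = 172
Surplus = Qs - Qd = 172 - 142 = 30

30


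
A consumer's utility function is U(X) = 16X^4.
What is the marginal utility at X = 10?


MU = dU/dX = 16*4*X^(4-1)
MU = 64*X^3
At X = 10:
MU = 64 * 10^3
MU = 64 * 1000 = 64000

64000


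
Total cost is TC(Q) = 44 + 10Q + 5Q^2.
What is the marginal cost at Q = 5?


MC = dTC/dQ = 10 + 2*5*Q
At Q = 5:
MC = 10 + 10*5
MC = 10 + 50 = 60

60


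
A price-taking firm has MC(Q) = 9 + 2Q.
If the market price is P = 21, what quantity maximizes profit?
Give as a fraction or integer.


In perfect competition, profit is maximized where P = MC.
21 = 9 + 2Q
12 = 2Q
Q* = 12/2 = 6

6


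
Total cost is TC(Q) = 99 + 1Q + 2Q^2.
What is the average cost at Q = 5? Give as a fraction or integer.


TC(5) = 99 + 1*5 + 2*5^2
TC(5) = 99 + 5 + 50 = 154
AC = TC/Q = 154/5 = 154/5

154/5
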